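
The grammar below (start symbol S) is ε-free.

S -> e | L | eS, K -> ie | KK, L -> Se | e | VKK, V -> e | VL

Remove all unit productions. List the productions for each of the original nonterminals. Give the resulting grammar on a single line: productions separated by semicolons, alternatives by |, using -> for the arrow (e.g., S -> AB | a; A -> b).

S -> e | Se | eS | VKK; K -> KK | ie; L -> e | Se | VKK; V -> e | VL

Unit productions: S->L.
Unit pairs (A ⇒* B via units): (S,L).
S: inherits non-unit rules of {L, S} → Se | VKK | e | eS.
K: inherits non-unit rules of {K} → KK | ie.
L: inherits non-unit rules of {L} → Se | VKK | e.
V: inherits non-unit rules of {V} → VL | e.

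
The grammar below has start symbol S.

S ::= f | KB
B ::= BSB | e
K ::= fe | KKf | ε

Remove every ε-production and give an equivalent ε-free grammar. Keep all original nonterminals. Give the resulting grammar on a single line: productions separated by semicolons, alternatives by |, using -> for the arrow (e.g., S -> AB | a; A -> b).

S -> B | f | KB; B -> e | BSB; K -> f | Kf | fe | KKf

Nullable set: {K}.
S -> KB: K nullable, giving B | KB.
Drop K -> ε.
K -> KKf: K, K nullable, giving KKf | Kf | f.
Unchanged (no nullable symbols): S -> f; B -> BSB; B -> e; K -> fe.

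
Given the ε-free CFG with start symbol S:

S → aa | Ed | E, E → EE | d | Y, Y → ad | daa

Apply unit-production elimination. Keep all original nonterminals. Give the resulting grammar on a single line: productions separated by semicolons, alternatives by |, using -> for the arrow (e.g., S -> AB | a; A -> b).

Unit productions: E->Y, S->E.
Unit pairs (A ⇒* B via units): (E,Y), (S,E), (S,Y).
S: inherits non-unit rules of {E, S, Y} → EE | Ed | aa | ad | d | daa.
E: inherits non-unit rules of {E, Y} → EE | ad | d | daa.
Y: inherits non-unit rules of {Y} → ad | daa.

S -> d | EE | Ed | aa | ad | daa; E -> d | EE | ad | daa; Y -> ad | daa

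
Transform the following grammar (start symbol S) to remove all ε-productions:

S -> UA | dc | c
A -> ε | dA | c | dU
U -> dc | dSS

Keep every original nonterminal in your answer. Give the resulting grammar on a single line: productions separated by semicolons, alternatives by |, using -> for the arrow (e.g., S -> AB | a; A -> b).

S -> U | c | UA | dc; A -> c | d | dA | dU; U -> dc | dSS

Nullable set: {A}.
S -> UA: A nullable, giving U | UA.
Drop A -> ε.
A -> dA: A nullable, giving d | dA.
Unchanged (no nullable symbols): S -> c; S -> dc; A -> c; A -> dU; U -> dSS; U -> dc.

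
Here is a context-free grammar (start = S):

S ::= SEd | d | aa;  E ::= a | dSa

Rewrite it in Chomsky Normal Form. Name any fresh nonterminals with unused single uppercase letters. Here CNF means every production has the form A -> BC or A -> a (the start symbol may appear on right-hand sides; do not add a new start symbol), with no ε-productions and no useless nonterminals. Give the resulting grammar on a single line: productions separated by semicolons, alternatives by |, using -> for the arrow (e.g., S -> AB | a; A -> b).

S -> d | BB | SD; A -> d; B -> a; C -> SB; D -> EA; E -> a | AC

No ε-productions.
No unit productions to eliminate.
TERM: introduce B -> a, A -> d and substitute in every rule of length ≥2.
BIN: E -> ASB becomes E -> AC, C -> SB; S -> SEA becomes S -> SD, D -> EA.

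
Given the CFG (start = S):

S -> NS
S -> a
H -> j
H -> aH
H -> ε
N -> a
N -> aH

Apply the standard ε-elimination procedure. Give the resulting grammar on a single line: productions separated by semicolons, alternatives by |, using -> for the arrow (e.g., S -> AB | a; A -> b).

S -> a | NS; H -> a | j | aH; N -> a | aH

Nullable set: {H}.
Drop H -> ε.
H -> aH: H nullable, giving a | aH.
N -> aH: H nullable, giving a | aH.
Unchanged (no nullable symbols): S -> NS; S -> a; H -> j; N -> a.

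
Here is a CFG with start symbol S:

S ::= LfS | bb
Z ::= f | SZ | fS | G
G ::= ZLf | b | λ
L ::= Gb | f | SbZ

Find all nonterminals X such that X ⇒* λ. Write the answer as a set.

{G, Z}

Directly nullable (have an ε-rule): {G}.
Z is nullable via Z -> G (every symbol on the right is already known nullable).
Not nullable: L, S — each has a terminal in every rule's right-hand side or depends on a non-nullable symbol.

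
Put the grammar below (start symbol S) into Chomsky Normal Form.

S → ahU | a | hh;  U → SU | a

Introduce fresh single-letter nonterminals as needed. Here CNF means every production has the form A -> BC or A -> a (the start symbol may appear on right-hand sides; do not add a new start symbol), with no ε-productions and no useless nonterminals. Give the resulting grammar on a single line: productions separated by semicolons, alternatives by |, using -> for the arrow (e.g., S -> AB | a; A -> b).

No ε-productions.
No unit productions to eliminate.
TERM: introduce A -> a, B -> h and substitute in every rule of length ≥2.
BIN: S -> ABU becomes S -> AC, C -> BU.

S -> a | AC | BB; A -> a; B -> h; C -> BU; U -> a | SU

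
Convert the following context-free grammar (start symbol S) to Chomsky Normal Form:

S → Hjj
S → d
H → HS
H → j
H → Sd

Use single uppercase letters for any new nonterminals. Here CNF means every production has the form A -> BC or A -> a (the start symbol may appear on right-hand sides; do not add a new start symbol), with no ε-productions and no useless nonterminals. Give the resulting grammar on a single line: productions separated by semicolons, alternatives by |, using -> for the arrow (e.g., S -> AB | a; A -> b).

S -> d | HC; A -> d; B -> j; C -> BB; H -> j | HS | SA

No ε-productions.
No unit productions to eliminate.
TERM: introduce A -> d, B -> j and substitute in every rule of length ≥2.
BIN: S -> HBB becomes S -> HC, C -> BB.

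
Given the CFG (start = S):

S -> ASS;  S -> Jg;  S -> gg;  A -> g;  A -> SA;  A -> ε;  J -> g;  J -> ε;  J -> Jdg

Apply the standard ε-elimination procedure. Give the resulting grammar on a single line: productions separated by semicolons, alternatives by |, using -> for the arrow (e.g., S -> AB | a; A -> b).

S -> g | Jg | SS | gg | ASS; A -> S | g | SA; J -> g | dg | Jdg

Nullable set: {A, J}.
S -> ASS: A nullable, giving ASS | SS.
S -> Jg: J nullable, giving Jg | g.
Drop A -> ε.
A -> SA: A nullable, giving S | SA.
Drop J -> ε.
J -> Jdg: J nullable, giving Jdg | dg.
Unchanged (no nullable symbols): S -> gg; A -> g; J -> g.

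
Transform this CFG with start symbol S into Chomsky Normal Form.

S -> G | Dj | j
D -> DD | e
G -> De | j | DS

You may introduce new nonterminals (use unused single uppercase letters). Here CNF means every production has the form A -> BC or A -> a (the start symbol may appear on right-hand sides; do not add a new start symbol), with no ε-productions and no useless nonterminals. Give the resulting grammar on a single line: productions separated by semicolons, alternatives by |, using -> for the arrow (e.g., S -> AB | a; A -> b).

No ε-productions.
After unit-elimination: S -> j | DS | De | Dj; D -> e | DD; G -> j | DS | De.
TERM: introduce A -> e, B -> j and substitute in every rule of length ≥2.
Drop unreachable/unproductive: G.

S -> j | DA | DB | DS; A -> e; B -> j; D -> e | DD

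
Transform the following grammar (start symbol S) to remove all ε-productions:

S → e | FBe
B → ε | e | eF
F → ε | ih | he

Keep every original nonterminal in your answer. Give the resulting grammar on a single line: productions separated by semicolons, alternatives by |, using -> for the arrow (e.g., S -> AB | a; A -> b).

S -> e | Be | Fe | FBe; B -> e | eF; F -> he | ih

Nullable set: {B, F}.
S -> FBe: F, B nullable, giving Be | FBe | Fe | e.
Drop B -> ε.
B -> eF: F nullable, giving e | eF.
Drop F -> ε.
Unchanged (no nullable symbols): S -> e; B -> e; F -> he; F -> ih.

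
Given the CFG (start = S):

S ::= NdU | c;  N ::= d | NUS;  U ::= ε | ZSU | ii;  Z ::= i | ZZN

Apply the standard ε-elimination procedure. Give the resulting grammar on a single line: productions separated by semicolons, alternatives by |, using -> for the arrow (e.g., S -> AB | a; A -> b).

Nullable set: {U}.
S -> NdU: U nullable, giving Nd | NdU.
N -> NUS: U nullable, giving NS | NUS.
Drop U -> ε.
U -> ZSU: U nullable, giving ZS | ZSU.
Unchanged (no nullable symbols): S -> c; N -> d; U -> ii; Z -> ZZN; Z -> i.

S -> c | Nd | NdU; N -> d | NS | NUS; U -> ZS | ii | ZSU; Z -> i | ZZN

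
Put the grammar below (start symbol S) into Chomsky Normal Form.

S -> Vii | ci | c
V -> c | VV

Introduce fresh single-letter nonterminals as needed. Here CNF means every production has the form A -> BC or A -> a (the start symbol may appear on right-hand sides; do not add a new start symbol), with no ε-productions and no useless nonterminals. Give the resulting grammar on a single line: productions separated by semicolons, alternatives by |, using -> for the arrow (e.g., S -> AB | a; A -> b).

S -> c | BA | VC; A -> i; B -> c; C -> AA; V -> c | VV

No ε-productions.
No unit productions to eliminate.
TERM: introduce B -> c, A -> i and substitute in every rule of length ≥2.
BIN: S -> VAA becomes S -> VC, C -> AA.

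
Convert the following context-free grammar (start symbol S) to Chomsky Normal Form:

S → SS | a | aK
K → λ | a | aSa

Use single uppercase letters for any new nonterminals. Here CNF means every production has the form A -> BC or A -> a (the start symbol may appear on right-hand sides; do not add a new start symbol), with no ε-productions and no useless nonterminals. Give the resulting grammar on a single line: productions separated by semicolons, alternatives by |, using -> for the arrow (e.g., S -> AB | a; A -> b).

Nullable: {K}; after ε-elimination: S -> a | SS | aK; K -> a | aSa.
No unit productions to eliminate.
TERM: introduce A -> a and substitute in every rule of length ≥2.
BIN: K -> ASA becomes K -> AB, B -> SA.

S -> a | AK | SS; A -> a; B -> SA; K -> a | AB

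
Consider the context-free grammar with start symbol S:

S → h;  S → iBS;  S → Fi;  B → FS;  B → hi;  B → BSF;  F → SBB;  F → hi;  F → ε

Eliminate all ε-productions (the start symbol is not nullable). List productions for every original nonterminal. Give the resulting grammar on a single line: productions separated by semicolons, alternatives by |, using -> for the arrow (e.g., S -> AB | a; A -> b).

Nullable set: {F}.
S -> Fi: F nullable, giving Fi | i.
B -> BSF: F nullable, giving BS | BSF.
B -> FS: F nullable, giving FS | S.
Drop F -> ε.
Unchanged (no nullable symbols): S -> h; S -> iBS; B -> hi; F -> SBB; F -> hi.

S -> h | i | Fi | iBS; B -> S | BS | FS | hi | BSF; F -> hi | SBB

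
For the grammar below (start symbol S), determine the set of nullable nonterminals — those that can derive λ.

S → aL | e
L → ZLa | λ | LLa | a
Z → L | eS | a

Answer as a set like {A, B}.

{L, Z}

Directly nullable (have an ε-rule): {L}.
Z is nullable via Z -> L (every symbol on the right is already known nullable).
Not nullable: S — each has a terminal in every rule's right-hand side or depends on a non-nullable symbol.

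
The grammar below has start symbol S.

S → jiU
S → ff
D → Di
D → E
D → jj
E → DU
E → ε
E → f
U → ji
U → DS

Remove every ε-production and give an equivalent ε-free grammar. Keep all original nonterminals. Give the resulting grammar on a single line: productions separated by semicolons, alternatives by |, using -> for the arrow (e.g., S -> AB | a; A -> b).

S -> ff | jiU; D -> E | i | Di | jj; E -> U | f | DU; U -> S | DS | ji

Nullable set: {D, E}.
D -> Di: D nullable, giving Di | i.
D -> E: E nullable, giving E.
Drop E -> ε.
E -> DU: D nullable, giving DU | U.
U -> DS: D nullable, giving DS | S.
Unchanged (no nullable symbols): S -> ff; S -> jiU; D -> jj; E -> f; U -> ji.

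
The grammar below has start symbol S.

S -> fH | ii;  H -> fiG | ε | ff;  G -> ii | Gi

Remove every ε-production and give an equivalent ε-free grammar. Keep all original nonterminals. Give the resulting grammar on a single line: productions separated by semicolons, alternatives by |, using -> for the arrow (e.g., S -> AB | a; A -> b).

Nullable set: {H}.
S -> fH: H nullable, giving f | fH.
Drop H -> ε.
Unchanged (no nullable symbols): S -> ii; G -> Gi; G -> ii; H -> ff; H -> fiG.

S -> f | fH | ii; G -> Gi | ii; H -> ff | fiG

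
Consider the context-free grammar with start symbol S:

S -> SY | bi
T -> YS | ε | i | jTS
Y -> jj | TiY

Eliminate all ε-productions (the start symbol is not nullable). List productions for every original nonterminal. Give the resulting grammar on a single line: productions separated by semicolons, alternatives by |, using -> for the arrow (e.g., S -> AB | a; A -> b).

Nullable set: {T}.
Drop T -> ε.
T -> jTS: T nullable, giving jS | jTS.
Y -> TiY: T nullable, giving TiY | iY.
Unchanged (no nullable symbols): S -> SY; S -> bi; T -> YS; T -> i; Y -> jj.

S -> SY | bi; T -> i | YS | jS | jTS; Y -> iY | jj | TiY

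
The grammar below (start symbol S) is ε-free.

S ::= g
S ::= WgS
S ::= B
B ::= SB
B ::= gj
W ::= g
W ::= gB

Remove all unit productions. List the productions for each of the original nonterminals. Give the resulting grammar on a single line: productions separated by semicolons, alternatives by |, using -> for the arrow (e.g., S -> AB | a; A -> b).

Unit productions: S->B.
Unit pairs (A ⇒* B via units): (S,B).
S: inherits non-unit rules of {B, S} → SB | WgS | g | gj.
B: inherits non-unit rules of {B} → SB | gj.
W: inherits non-unit rules of {W} → g | gB.

S -> g | SB | gj | WgS; B -> SB | gj; W -> g | gB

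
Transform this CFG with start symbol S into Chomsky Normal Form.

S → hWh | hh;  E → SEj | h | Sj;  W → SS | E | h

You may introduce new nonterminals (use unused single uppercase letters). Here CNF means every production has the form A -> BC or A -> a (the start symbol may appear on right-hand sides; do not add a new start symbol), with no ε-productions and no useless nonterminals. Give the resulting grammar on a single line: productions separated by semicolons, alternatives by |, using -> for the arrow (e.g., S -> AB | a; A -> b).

No ε-productions.
After unit-elimination: S -> hh | hWh; E -> h | Sj | SEj; W -> h | SS | Sj | SEj.
TERM: introduce B -> h, A -> j and substitute in every rule of length ≥2.
BIN: E -> SEA becomes E -> SC, C -> EA; S -> BWB becomes S -> BD, D -> WB; W -> SEA becomes W -> SF, F -> EA.

S -> BB | BD; A -> j; B -> h; C -> EA; D -> WB; E -> h | SA | SC; F -> EA; W -> h | SA | SF | SS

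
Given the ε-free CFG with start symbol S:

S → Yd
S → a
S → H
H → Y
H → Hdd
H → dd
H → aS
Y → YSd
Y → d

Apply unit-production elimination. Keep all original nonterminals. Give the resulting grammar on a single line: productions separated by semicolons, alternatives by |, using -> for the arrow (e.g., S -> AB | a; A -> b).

S -> a | d | Yd | aS | dd | Hdd | YSd; H -> d | aS | dd | Hdd | YSd; Y -> d | YSd

Unit productions: H->Y, S->H.
Unit pairs (A ⇒* B via units): (H,Y), (S,H), (S,Y).
S: inherits non-unit rules of {H, S, Y} → Hdd | YSd | Yd | a | aS | d | dd.
H: inherits non-unit rules of {H, Y} → Hdd | YSd | aS | d | dd.
Y: inherits non-unit rules of {Y} → YSd | d.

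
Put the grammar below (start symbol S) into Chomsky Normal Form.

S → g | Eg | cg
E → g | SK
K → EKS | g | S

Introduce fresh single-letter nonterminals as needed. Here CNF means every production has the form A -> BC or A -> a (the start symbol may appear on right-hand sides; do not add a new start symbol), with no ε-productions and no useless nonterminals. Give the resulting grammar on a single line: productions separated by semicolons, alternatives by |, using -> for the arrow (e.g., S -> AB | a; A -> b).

No ε-productions.
After unit-elimination: S -> g | Eg | cg; E -> g | SK; K -> g | Eg | cg | EKS.
TERM: introduce B -> c, A -> g and substitute in every rule of length ≥2.
BIN: K -> EKS becomes K -> EC, C -> KS.

S -> g | BA | EA; A -> g; B -> c; C -> KS; E -> g | SK; K -> g | BA | EA | EC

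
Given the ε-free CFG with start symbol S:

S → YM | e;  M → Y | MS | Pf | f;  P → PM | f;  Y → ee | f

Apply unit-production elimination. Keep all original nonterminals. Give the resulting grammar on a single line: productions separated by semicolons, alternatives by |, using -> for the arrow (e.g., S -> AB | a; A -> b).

Unit productions: M->Y.
Unit pairs (A ⇒* B via units): (M,Y).
S: inherits non-unit rules of {S} → YM | e.
M: inherits non-unit rules of {M, Y} → MS | Pf | ee | f.
P: inherits non-unit rules of {P} → PM | f.
Y: inherits non-unit rules of {Y} → ee | f.

S -> e | YM; M -> f | MS | Pf | ee; P -> f | PM; Y -> f | ee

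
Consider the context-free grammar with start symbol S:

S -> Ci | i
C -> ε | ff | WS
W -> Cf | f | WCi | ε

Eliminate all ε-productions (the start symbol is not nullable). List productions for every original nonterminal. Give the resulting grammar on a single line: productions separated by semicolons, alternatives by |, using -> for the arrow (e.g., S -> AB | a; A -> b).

Nullable set: {C, W}.
S -> Ci: C nullable, giving Ci | i.
Drop C -> ε.
C -> WS: W nullable, giving S | WS.
Drop W -> ε.
W -> Cf: C nullable, giving Cf | f.
W -> WCi: W, C nullable, giving Ci | WCi | Wi | i.
Unchanged (no nullable symbols): S -> i; C -> ff; W -> f.

S -> i | Ci; C -> S | WS | ff; W -> f | i | Cf | Ci | Wi | WCi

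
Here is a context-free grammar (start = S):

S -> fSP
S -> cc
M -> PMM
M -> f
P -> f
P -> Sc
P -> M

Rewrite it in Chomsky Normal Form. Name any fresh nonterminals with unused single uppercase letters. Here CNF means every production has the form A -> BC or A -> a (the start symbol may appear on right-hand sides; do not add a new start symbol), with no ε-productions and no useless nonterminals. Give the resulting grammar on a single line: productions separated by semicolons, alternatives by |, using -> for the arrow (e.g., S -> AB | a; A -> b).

S -> AA | BE; A -> c; B -> f; C -> MM; D -> MM; E -> SP; M -> f | PC; P -> f | PD | SA

No ε-productions.
After unit-elimination: S -> cc | fSP; M -> f | PMM; P -> f | Sc | PMM.
TERM: introduce A -> c, B -> f and substitute in every rule of length ≥2.
BIN: M -> PMM becomes M -> PC, C -> MM; P -> PMM becomes P -> PD, D -> MM; S -> BSP becomes S -> BE, E -> SP.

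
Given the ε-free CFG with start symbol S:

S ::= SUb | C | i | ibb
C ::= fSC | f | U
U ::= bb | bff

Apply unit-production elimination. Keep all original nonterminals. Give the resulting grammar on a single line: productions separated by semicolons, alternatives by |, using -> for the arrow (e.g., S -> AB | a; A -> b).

S -> f | i | bb | SUb | bff | fSC | ibb; C -> f | bb | bff | fSC; U -> bb | bff

Unit productions: C->U, S->C.
Unit pairs (A ⇒* B via units): (C,U), (S,C), (S,U).
S: inherits non-unit rules of {C, S, U} → SUb | bb | bff | f | fSC | i | ibb.
C: inherits non-unit rules of {C, U} → bb | bff | f | fSC.
U: inherits non-unit rules of {U} → bb | bff.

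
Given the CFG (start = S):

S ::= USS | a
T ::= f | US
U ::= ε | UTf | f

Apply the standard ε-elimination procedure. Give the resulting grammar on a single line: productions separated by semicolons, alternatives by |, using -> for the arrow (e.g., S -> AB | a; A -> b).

Nullable set: {U}.
S -> USS: U nullable, giving SS | USS.
T -> US: U nullable, giving S | US.
Drop U -> ε.
U -> UTf: U nullable, giving Tf | UTf.
Unchanged (no nullable symbols): S -> a; T -> f; U -> f.

S -> a | SS | USS; T -> S | f | US; U -> f | Tf | UTf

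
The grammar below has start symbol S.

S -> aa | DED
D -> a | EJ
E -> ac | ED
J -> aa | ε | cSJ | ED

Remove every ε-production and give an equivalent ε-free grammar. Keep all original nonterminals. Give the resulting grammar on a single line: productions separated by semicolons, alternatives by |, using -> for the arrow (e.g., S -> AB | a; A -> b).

S -> aa | DED; D -> E | a | EJ; E -> ED | ac; J -> ED | aa | cS | cSJ

Nullable set: {J}.
D -> EJ: J nullable, giving E | EJ.
Drop J -> ε.
J -> cSJ: J nullable, giving cS | cSJ.
Unchanged (no nullable symbols): S -> DED; S -> aa; D -> a; E -> ED; E -> ac; J -> ED; J -> aa.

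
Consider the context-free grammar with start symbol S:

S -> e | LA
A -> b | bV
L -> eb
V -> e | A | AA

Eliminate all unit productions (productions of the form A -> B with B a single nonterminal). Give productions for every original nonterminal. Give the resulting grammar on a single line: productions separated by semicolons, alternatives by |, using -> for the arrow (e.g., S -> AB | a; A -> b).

S -> e | LA; A -> b | bV; L -> eb; V -> b | e | AA | bV

Unit productions: V->A.
Unit pairs (A ⇒* B via units): (V,A).
S: inherits non-unit rules of {S} → LA | e.
A: inherits non-unit rules of {A} → b | bV.
L: inherits non-unit rules of {L} → eb.
V: inherits non-unit rules of {A, V} → AA | b | bV | e.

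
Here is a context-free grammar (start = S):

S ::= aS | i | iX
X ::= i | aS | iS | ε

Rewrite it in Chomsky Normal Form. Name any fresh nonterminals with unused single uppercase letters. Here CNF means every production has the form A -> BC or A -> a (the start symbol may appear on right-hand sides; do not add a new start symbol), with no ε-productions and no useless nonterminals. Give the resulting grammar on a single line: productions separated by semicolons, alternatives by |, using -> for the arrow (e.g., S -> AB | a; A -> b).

Nullable: {X}; after ε-elimination: S -> i | aS | iX; X -> i | aS | iS.
No unit productions to eliminate.
TERM: introduce A -> a, B -> i and substitute in every rule of length ≥2.

S -> i | AS | BX; A -> a; B -> i; X -> i | AS | BS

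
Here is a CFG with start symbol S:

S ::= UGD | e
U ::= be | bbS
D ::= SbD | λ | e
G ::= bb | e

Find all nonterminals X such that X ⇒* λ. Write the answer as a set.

{D}

Directly nullable (have an ε-rule): {D}.
Not nullable: G, S, U — each has a terminal in every rule's right-hand side or depends on a non-nullable symbol.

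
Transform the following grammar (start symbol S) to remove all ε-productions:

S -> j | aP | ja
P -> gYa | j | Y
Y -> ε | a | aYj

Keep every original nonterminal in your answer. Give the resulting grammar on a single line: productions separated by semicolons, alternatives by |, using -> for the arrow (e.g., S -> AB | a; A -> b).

Nullable set: {P, Y}.
S -> aP: P nullable, giving a | aP.
P -> Y: Y nullable, giving Y.
P -> gYa: Y nullable, giving gYa | ga.
Drop Y -> ε.
Y -> aYj: Y nullable, giving aYj | aj.
Unchanged (no nullable symbols): S -> j; S -> ja; P -> j; Y -> a.

S -> a | j | aP | ja; P -> Y | j | ga | gYa; Y -> a | aj | aYj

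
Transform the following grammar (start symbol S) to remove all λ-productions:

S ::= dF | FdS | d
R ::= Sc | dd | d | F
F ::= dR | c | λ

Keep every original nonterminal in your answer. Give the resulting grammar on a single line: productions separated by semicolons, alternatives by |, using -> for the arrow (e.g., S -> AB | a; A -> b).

Nullable set: {F, R}.
S -> FdS: F nullable, giving FdS | dS.
S -> dF: F nullable, giving d | dF.
Drop F -> λ.
F -> dR: R nullable, giving d | dR.
R -> F: F nullable, giving F.
Unchanged (no nullable symbols): S -> d; F -> c; R -> Sc; R -> d; R -> dd.

S -> d | dF | dS | FdS; F -> c | d | dR; R -> F | d | Sc | dd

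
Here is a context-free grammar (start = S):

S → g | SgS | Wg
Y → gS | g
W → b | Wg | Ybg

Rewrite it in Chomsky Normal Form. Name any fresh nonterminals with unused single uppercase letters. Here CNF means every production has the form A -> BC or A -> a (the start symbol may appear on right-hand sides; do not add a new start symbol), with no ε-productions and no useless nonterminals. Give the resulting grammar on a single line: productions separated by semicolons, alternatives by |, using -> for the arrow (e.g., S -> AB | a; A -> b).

S -> g | SC | WA; A -> g; B -> b; C -> AS; D -> BA; W -> b | WA | YD; Y -> g | AS

No ε-productions.
No unit productions to eliminate.
TERM: introduce B -> b, A -> g and substitute in every rule of length ≥2.
BIN: S -> SAS becomes S -> SC, C -> AS; W -> YBA becomes W -> YD, D -> BA.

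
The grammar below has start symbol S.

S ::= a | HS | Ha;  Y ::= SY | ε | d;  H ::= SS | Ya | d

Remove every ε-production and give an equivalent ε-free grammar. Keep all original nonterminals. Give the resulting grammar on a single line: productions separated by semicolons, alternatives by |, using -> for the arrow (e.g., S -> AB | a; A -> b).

Nullable set: {Y}.
H -> Ya: Y nullable, giving Ya | a.
Drop Y -> ε.
Y -> SY: Y nullable, giving S | SY.
Unchanged (no nullable symbols): S -> HS; S -> Ha; S -> a; H -> SS; H -> d; Y -> d.

S -> a | HS | Ha; H -> a | d | SS | Ya; Y -> S | d | SY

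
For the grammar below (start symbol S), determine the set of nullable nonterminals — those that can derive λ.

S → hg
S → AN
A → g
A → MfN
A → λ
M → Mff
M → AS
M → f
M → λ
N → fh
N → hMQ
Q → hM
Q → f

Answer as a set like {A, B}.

Directly nullable (have an ε-rule): {A, M}.
Not nullable: N, Q, S — each has a terminal in every rule's right-hand side or depends on a non-nullable symbol.

{A, M}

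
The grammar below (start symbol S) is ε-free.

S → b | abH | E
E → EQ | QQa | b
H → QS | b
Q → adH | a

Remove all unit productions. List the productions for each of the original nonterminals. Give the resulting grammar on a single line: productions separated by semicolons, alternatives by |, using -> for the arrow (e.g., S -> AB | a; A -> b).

Unit productions: S->E.
Unit pairs (A ⇒* B via units): (S,E).
S: inherits non-unit rules of {E, S} → EQ | QQa | abH | b.
E: inherits non-unit rules of {E} → EQ | QQa | b.
H: inherits non-unit rules of {H} → QS | b.
Q: inherits non-unit rules of {Q} → a | adH.

S -> b | EQ | QQa | abH; E -> b | EQ | QQa; H -> b | QS; Q -> a | adH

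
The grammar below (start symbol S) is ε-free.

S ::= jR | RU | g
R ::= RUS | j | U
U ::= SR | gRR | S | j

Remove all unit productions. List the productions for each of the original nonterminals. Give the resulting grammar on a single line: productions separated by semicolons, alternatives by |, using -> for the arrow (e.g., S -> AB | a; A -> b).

Unit productions: R->U, U->S.
Unit pairs (A ⇒* B via units): (R,S), (R,U), (U,S).
S: inherits non-unit rules of {S} → RU | g | jR.
R: inherits non-unit rules of {R, S, U} → RU | RUS | SR | g | gRR | j | jR.
U: inherits non-unit rules of {S, U} → RU | SR | g | gRR | j | jR.

S -> g | RU | jR; R -> g | j | RU | SR | jR | RUS | gRR; U -> g | j | RU | SR | jR | gRR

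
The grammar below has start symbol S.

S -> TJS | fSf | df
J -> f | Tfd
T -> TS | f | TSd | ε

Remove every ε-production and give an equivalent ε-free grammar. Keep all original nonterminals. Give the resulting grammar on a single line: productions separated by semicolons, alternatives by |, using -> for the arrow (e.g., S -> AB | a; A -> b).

S -> JS | df | TJS | fSf; J -> f | fd | Tfd; T -> S | f | Sd | TS | TSd

Nullable set: {T}.
S -> TJS: T nullable, giving JS | TJS.
J -> Tfd: T nullable, giving Tfd | fd.
Drop T -> ε.
T -> TS: T nullable, giving S | TS.
T -> TSd: T nullable, giving Sd | TSd.
Unchanged (no nullable symbols): S -> df; S -> fSf; J -> f; T -> f.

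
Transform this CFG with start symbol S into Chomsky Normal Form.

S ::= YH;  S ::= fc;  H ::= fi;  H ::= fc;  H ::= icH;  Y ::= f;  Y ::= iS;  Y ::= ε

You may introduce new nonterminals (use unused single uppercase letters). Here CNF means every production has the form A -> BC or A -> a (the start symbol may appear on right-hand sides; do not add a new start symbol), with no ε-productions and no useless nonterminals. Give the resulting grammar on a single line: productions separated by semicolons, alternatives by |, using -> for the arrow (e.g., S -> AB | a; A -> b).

Nullable: {Y}; after ε-elimination: S -> H | YH | fc; H -> fc | fi | icH; Y -> f | iS.
After unit-elimination: S -> YH | fc | fi | icH; H -> fc | fi | icH; Y -> f | iS.
TERM: introduce B -> c, A -> f, C -> i and substitute in every rule of length ≥2.
BIN: H -> CBH becomes H -> CD, D -> BH; S -> CBH becomes S -> CE, E -> BH.

S -> AB | AC | CE | YH; A -> f; B -> c; C -> i; D -> BH; E -> BH; H -> AB | AC | CD; Y -> f | CS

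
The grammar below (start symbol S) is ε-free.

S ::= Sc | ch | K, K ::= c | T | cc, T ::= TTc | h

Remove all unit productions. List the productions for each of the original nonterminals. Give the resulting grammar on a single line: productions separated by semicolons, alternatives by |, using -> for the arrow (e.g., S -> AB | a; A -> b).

Unit productions: K->T, S->K.
Unit pairs (A ⇒* B via units): (K,T), (S,K), (S,T).
S: inherits non-unit rules of {K, S, T} → Sc | TTc | c | cc | ch | h.
K: inherits non-unit rules of {K, T} → TTc | c | cc | h.
T: inherits non-unit rules of {T} → TTc | h.

S -> c | h | Sc | cc | ch | TTc; K -> c | h | cc | TTc; T -> h | TTc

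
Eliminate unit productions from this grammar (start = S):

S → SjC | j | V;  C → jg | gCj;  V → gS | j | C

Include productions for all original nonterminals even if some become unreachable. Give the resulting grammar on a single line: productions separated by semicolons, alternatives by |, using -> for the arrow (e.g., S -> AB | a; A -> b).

S -> j | gS | jg | SjC | gCj; C -> jg | gCj; V -> j | gS | jg | gCj

Unit productions: S->V, V->C.
Unit pairs (A ⇒* B via units): (S,C), (S,V), (V,C).
S: inherits non-unit rules of {C, S, V} → SjC | gCj | gS | j | jg.
C: inherits non-unit rules of {C} → gCj | jg.
V: inherits non-unit rules of {C, V} → gCj | gS | j | jg.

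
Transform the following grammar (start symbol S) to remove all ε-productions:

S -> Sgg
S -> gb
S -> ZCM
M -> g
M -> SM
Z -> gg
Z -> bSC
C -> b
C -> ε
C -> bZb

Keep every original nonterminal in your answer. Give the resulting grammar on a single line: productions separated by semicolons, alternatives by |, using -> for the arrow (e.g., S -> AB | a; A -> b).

Nullable set: {C}.
S -> ZCM: C nullable, giving ZCM | ZM.
Drop C -> ε.
Z -> bSC: C nullable, giving bS | bSC.
Unchanged (no nullable symbols): S -> Sgg; S -> gb; C -> b; C -> bZb; M -> SM; M -> g; Z -> gg.

S -> ZM | gb | Sgg | ZCM; C -> b | bZb; M -> g | SM; Z -> bS | gg | bSC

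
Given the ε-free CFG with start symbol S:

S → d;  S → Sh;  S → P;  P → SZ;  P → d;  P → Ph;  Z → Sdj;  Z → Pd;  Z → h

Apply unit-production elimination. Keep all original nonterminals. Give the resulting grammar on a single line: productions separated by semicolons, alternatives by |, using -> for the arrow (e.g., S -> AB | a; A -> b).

S -> d | Ph | SZ | Sh; P -> d | Ph | SZ; Z -> h | Pd | Sdj

Unit productions: S->P.
Unit pairs (A ⇒* B via units): (S,P).
S: inherits non-unit rules of {P, S} → Ph | SZ | Sh | d.
P: inherits non-unit rules of {P} → Ph | SZ | d.
Z: inherits non-unit rules of {Z} → Pd | Sdj | h.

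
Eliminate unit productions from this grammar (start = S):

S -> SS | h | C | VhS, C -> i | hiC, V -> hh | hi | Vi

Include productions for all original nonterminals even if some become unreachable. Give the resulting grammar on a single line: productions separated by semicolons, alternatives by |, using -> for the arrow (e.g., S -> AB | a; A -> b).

Unit productions: S->C.
Unit pairs (A ⇒* B via units): (S,C).
S: inherits non-unit rules of {C, S} → SS | VhS | h | hiC | i.
C: inherits non-unit rules of {C} → hiC | i.
V: inherits non-unit rules of {V} → Vi | hh | hi.

S -> h | i | SS | VhS | hiC; C -> i | hiC; V -> Vi | hh | hi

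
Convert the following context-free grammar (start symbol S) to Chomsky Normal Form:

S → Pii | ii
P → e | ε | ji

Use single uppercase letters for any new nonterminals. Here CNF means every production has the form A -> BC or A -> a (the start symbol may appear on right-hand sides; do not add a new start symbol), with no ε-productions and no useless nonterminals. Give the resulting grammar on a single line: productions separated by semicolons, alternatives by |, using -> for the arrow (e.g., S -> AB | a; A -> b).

Nullable: {P}; after ε-elimination: S -> ii | Pii; P -> e | ji.
No unit productions to eliminate.
TERM: introduce B -> i, A -> j and substitute in every rule of length ≥2.
BIN: S -> PBB becomes S -> PC, C -> BB.

S -> BB | PC; A -> j; B -> i; C -> BB; P -> e | AB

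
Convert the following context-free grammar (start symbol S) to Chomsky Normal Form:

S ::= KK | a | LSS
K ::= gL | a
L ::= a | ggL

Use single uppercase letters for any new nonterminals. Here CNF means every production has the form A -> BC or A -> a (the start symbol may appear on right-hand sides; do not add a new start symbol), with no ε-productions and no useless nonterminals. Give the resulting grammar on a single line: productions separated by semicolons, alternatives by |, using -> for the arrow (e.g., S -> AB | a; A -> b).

No ε-productions.
No unit productions to eliminate.
TERM: introduce A -> g and substitute in every rule of length ≥2.
BIN: L -> AAL becomes L -> AB, B -> AL; S -> LSS becomes S -> LC, C -> SS.

S -> a | KK | LC; A -> g; B -> AL; C -> SS; K -> a | AL; L -> a | AB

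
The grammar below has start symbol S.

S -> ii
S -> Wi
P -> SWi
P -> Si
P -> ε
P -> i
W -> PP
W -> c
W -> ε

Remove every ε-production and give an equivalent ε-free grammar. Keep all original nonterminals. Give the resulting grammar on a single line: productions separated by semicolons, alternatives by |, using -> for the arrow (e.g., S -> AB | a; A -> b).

S -> i | Wi | ii; P -> i | Si | SWi; W -> P | c | PP

Nullable set: {P, W}.
S -> Wi: W nullable, giving Wi | i.
Drop P -> ε.
P -> SWi: W nullable, giving SWi | Si.
Drop W -> ε.
W -> PP: P, P nullable, giving P | PP.
Unchanged (no nullable symbols): S -> ii; P -> Si; P -> i; W -> c.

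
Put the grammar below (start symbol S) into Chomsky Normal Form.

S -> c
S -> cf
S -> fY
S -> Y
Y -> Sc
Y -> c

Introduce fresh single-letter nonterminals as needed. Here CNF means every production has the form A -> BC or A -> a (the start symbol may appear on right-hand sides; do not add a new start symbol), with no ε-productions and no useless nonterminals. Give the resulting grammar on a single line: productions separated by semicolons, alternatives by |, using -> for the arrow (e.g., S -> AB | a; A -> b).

S -> c | AB | BY | SA; A -> c; B -> f; Y -> c | SA

No ε-productions.
After unit-elimination: S -> c | Sc | cf | fY; Y -> c | Sc.
TERM: introduce A -> c, B -> f and substitute in every rule of length ≥2.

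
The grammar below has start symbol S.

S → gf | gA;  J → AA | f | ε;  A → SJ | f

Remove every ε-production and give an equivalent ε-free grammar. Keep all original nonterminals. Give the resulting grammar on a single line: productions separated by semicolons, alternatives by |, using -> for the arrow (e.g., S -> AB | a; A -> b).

S -> gA | gf; A -> S | f | SJ; J -> f | AA

Nullable set: {J}.
A -> SJ: J nullable, giving S | SJ.
Drop J -> ε.
Unchanged (no nullable symbols): S -> gA; S -> gf; A -> f; J -> AA; J -> f.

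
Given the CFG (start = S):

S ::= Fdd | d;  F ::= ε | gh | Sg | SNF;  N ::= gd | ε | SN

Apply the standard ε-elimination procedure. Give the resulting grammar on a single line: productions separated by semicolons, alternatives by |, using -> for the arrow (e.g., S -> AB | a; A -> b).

S -> d | dd | Fdd; F -> S | SF | SN | Sg | gh | SNF; N -> S | SN | gd

Nullable set: {F, N}.
S -> Fdd: F nullable, giving Fdd | dd.
Drop F -> ε.
F -> SNF: N, F nullable, giving S | SF | SN | SNF.
Drop N -> ε.
N -> SN: N nullable, giving S | SN.
Unchanged (no nullable symbols): S -> d; F -> Sg; F -> gh; N -> gd.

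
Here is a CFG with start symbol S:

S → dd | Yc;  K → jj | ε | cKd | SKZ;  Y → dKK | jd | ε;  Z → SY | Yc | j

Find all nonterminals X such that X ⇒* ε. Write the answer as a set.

{K, Y}

Directly nullable (have an ε-rule): {K, Y}.
Not nullable: S, Z — each has a terminal in every rule's right-hand side or depends on a non-nullable symbol.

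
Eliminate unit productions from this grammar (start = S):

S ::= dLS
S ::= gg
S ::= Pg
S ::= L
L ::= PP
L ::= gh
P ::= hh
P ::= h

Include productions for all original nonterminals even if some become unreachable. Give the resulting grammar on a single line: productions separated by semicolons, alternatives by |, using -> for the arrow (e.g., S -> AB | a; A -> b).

S -> PP | Pg | gg | gh | dLS; L -> PP | gh; P -> h | hh

Unit productions: S->L.
Unit pairs (A ⇒* B via units): (S,L).
S: inherits non-unit rules of {L, S} → PP | Pg | dLS | gg | gh.
L: inherits non-unit rules of {L} → PP | gh.
P: inherits non-unit rules of {P} → h | hh.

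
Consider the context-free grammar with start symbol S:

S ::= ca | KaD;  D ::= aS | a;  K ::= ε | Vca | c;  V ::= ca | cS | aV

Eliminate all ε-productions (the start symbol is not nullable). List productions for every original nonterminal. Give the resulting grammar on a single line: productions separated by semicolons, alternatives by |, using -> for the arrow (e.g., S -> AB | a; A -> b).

Nullable set: {K}.
S -> KaD: K nullable, giving KaD | aD.
Drop K -> ε.
Unchanged (no nullable symbols): S -> ca; D -> a; D -> aS; K -> Vca; K -> c; V -> aV; V -> cS; V -> ca.

S -> aD | ca | KaD; D -> a | aS; K -> c | Vca; V -> aV | cS | ca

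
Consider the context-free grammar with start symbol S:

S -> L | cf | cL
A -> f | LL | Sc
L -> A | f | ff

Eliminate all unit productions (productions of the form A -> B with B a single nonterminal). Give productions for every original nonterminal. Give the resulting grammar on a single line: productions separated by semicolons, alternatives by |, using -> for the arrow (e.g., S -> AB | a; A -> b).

Unit productions: L->A, S->L.
Unit pairs (A ⇒* B via units): (L,A), (S,A), (S,L).
S: inherits non-unit rules of {A, L, S} → LL | Sc | cL | cf | f | ff.
A: inherits non-unit rules of {A} → LL | Sc | f.
L: inherits non-unit rules of {A, L} → LL | Sc | f | ff.

S -> f | LL | Sc | cL | cf | ff; A -> f | LL | Sc; L -> f | LL | Sc | ff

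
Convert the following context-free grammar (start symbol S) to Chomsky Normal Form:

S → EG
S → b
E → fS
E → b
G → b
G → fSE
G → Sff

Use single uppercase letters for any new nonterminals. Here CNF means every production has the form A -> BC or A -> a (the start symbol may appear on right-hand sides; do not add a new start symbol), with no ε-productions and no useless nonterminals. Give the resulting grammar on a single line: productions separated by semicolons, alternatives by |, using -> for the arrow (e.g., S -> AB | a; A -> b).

No ε-productions.
No unit productions to eliminate.
TERM: introduce A -> f and substitute in every rule of length ≥2.
BIN: G -> ASE becomes G -> AB, B -> SE; G -> SAA becomes G -> SC, C -> AA.

S -> b | EG; A -> f; B -> SE; C -> AA; E -> b | AS; G -> b | AB | SC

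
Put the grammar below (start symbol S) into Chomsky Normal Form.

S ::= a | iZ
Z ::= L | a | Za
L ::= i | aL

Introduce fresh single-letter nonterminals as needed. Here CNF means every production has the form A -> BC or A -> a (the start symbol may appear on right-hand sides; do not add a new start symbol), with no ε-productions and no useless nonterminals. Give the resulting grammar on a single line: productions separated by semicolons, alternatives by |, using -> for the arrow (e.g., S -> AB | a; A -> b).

S -> a | BZ; A -> a; B -> i; L -> i | AL; Z -> a | i | AL | ZA

No ε-productions.
After unit-elimination: S -> a | iZ; L -> i | aL; Z -> a | i | Za | aL.
TERM: introduce A -> a, B -> i and substitute in every rule of length ≥2.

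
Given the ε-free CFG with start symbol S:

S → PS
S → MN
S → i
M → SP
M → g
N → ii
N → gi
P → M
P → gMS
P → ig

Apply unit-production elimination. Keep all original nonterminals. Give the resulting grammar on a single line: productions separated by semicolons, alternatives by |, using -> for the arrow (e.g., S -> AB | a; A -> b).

Unit productions: P->M.
Unit pairs (A ⇒* B via units): (P,M).
S: inherits non-unit rules of {S} → MN | PS | i.
M: inherits non-unit rules of {M} → SP | g.
N: inherits non-unit rules of {N} → gi | ii.
P: inherits non-unit rules of {M, P} → SP | g | gMS | ig.

S -> i | MN | PS; M -> g | SP; N -> gi | ii; P -> g | SP | ig | gMS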